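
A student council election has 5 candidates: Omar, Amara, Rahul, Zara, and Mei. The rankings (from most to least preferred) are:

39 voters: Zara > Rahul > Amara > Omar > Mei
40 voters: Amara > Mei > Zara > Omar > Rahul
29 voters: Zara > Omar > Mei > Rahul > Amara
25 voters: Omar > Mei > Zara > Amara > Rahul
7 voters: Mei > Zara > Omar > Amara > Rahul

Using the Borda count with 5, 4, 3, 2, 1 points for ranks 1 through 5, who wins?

Zara

Omar: 39·2 + 40·2 + 29·4 + 25·5 + 7·3 = 420
Amara: 39·3 + 40·5 + 29·1 + 25·2 + 7·2 = 410
Rahul: 39·4 + 40·1 + 29·2 + 25·1 + 7·1 = 286
Zara: 39·5 + 40·3 + 29·5 + 25·3 + 7·4 = 563
Mei: 39·1 + 40·4 + 29·3 + 25·4 + 7·5 = 421
Zara has the highest Borda score (563).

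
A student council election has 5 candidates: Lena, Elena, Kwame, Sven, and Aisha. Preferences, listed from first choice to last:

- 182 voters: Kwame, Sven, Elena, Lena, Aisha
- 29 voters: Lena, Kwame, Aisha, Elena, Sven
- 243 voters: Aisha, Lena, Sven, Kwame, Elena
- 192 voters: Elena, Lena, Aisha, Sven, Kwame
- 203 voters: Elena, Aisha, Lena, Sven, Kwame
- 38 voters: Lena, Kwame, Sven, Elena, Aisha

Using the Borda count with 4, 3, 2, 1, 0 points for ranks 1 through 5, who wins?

Lena: 182·1 + 29·4 + 243·3 + 192·3 + 203·2 + 38·4 = 2161
Elena: 182·2 + 29·1 + 243·0 + 192·4 + 203·4 + 38·1 = 2011
Kwame: 182·4 + 29·3 + 243·1 + 192·0 + 203·0 + 38·3 = 1172
Sven: 182·3 + 29·0 + 243·2 + 192·1 + 203·1 + 38·2 = 1503
Aisha: 182·0 + 29·2 + 243·4 + 192·2 + 203·3 + 38·0 = 2023
Lena has the highest Borda score (2161).

Lena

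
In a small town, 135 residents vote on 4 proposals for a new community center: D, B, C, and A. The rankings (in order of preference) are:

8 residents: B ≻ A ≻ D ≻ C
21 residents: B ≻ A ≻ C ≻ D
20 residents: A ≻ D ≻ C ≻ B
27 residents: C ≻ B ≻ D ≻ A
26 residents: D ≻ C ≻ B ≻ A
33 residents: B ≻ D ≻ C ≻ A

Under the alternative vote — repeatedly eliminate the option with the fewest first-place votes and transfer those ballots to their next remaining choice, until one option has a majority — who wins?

B

Round 1: D 26, B 62, C 27, A 20. Eliminate A.
Round 2: D 46, B 62, C 27. Eliminate C.
Round 3: D 46, B 89. B has a majority.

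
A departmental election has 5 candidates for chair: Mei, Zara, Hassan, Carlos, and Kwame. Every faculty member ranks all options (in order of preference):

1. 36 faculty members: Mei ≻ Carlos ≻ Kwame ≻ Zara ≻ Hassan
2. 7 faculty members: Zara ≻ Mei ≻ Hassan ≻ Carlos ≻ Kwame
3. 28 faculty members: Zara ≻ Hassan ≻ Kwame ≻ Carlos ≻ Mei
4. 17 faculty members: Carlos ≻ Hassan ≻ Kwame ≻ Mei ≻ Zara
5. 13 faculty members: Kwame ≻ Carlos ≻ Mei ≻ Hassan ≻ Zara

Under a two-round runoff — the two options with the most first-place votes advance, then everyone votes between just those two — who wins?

Round 1 first-place votes: Mei 36, Zara 35, Hassan 0, Carlos 17, Kwame 13.
Mei and Zara advance.
Runoff: Mei is preferred to Zara by 66 voters; Zara by 35.
Mei wins the runoff.

Mei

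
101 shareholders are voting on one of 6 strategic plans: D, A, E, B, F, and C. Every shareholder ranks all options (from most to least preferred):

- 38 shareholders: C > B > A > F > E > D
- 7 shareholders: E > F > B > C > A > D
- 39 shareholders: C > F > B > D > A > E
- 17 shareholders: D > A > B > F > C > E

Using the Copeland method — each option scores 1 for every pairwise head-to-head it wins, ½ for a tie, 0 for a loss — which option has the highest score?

D: beats A and E; loses to B, F, and C → score 2.
A: beats E and F; loses to D, B, and C → score 2.
E: loses to D, A, B, F, and C → score 0.
B: beats D, A, E, and F; loses to C → score 4.
F: beats D and E; loses to A, B, and C → score 2.
C: beats D, A, E, B, and F → score 5.
C has the best pairwise record.

C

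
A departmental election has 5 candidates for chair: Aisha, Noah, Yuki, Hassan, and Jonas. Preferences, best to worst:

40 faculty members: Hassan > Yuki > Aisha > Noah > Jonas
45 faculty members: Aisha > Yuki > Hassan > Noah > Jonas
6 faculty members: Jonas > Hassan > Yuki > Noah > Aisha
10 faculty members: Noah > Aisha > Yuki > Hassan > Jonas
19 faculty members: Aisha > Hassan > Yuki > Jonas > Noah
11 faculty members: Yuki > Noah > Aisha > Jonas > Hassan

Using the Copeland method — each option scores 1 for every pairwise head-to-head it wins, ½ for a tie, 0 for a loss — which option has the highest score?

Aisha: beats Noah, Yuki, Hassan, and Jonas → score 4.
Noah: beats Jonas; loses to Aisha, Yuki, and Hassan → score 1.
Yuki: beats Noah, Hassan, and Jonas; loses to Aisha → score 3.
Hassan: beats Noah and Jonas; loses to Aisha and Yuki → score 2.
Jonas: loses to Aisha, Noah, Yuki, and Hassan → score 0.
Aisha has the best pairwise record.

Aisha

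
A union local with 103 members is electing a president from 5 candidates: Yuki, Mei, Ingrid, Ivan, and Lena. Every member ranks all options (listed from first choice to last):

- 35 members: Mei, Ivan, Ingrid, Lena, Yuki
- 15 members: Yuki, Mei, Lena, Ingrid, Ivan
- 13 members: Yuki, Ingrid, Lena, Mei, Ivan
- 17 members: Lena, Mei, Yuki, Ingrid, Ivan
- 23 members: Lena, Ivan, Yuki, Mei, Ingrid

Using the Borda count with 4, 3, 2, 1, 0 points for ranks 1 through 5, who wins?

Mei

Yuki: 35·0 + 15·4 + 13·4 + 17·2 + 23·2 = 192
Mei: 35·4 + 15·3 + 13·1 + 17·3 + 23·1 = 272
Ingrid: 35·2 + 15·1 + 13·3 + 17·1 + 23·0 = 141
Ivan: 35·3 + 15·0 + 13·0 + 17·0 + 23·3 = 174
Lena: 35·1 + 15·2 + 13·2 + 17·4 + 23·4 = 251
Mei has the highest Borda score (272).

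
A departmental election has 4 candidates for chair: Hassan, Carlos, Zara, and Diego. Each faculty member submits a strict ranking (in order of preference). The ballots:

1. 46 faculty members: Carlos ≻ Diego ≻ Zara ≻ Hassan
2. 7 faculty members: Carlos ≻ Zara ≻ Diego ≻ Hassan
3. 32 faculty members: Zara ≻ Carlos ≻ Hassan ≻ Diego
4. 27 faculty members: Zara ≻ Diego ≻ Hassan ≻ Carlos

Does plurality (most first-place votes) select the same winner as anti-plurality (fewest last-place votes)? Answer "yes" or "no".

yes

Plurality — first-place votes: Hassan 0, Carlos 53, Zara 59, Diego 0. Winner: Zara.
Anti-plurality — last-place votes: Hassan 53, Carlos 27, Zara 0, Diego 32. Winner: Zara.
The two methods agree.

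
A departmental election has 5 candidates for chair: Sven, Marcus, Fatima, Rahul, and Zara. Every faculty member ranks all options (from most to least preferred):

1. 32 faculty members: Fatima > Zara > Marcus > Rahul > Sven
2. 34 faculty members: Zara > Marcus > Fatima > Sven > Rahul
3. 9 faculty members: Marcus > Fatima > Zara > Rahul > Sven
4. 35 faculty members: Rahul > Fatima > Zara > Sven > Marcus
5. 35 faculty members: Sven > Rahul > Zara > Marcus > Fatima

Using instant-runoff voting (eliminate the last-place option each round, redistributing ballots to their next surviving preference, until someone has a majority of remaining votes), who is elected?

Round 1: Sven 35, Marcus 9, Fatima 32, Rahul 35, Zara 34. Eliminate Marcus.
Round 2: Sven 35, Fatima 41, Rahul 35, Zara 34. Eliminate Zara.
Round 3: Sven 35, Fatima 75, Rahul 35. Fatima has a majority.

Fatima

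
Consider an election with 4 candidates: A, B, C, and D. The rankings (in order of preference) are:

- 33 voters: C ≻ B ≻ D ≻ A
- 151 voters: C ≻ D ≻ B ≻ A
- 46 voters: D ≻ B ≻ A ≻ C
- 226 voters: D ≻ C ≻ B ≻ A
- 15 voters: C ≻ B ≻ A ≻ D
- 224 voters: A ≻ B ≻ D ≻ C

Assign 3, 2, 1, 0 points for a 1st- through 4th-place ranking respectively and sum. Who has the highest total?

D

A: 33·0 + 151·0 + 46·1 + 226·0 + 15·1 + 224·3 = 733
B: 33·2 + 151·1 + 46·2 + 226·1 + 15·2 + 224·2 = 1013
C: 33·3 + 151·3 + 46·0 + 226·2 + 15·3 + 224·0 = 1049
D: 33·1 + 151·2 + 46·3 + 226·3 + 15·0 + 224·1 = 1375
D has the highest Borda score (1375).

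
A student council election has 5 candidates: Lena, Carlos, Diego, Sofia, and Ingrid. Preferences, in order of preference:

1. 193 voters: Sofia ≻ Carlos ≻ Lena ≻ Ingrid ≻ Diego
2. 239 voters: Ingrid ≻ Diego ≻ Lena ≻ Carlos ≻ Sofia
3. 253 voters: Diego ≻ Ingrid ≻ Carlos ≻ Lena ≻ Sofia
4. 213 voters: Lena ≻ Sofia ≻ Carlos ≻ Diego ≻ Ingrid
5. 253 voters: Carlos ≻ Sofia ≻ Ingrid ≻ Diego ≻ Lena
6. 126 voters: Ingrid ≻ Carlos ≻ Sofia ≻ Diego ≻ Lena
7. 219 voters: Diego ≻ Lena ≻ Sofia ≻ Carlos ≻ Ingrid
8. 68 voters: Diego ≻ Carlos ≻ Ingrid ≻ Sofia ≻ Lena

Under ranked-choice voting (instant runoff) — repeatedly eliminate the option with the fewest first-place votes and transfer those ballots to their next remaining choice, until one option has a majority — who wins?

Round 1: Lena 213, Carlos 253, Diego 540, Sofia 193, Ingrid 365. Eliminate Sofia.
Round 2: Lena 213, Carlos 446, Diego 540, Ingrid 365. Eliminate Lena.
Round 3: Carlos 659, Diego 540, Ingrid 365. Eliminate Ingrid.
Round 4: Carlos 785, Diego 779. Carlos has a majority.

Carlos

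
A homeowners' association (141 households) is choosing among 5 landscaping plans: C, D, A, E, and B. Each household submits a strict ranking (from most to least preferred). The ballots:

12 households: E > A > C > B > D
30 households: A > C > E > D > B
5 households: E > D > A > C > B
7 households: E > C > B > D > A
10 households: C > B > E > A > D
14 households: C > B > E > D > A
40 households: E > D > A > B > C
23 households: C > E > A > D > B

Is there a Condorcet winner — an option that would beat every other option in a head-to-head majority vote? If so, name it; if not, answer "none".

none

Checking pairwise contests:
A beats C 87–54.
C beats D 96–45.
E beats A 111–30.
C beats E 77–64.
C beats B 101–40.
Every option loses at least one head-to-head, so there is no Condorcet winner.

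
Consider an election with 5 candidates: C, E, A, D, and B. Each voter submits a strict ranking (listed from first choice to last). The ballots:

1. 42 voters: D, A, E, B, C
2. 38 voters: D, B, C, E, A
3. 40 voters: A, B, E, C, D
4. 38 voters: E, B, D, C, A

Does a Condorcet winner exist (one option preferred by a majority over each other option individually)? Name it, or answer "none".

D vs C: 118–40 for D.
D vs E: 80–78 for D.
D vs A: 118–40 for D.
D vs B: 80–78 for D.
D beats every other option head-to-head.

D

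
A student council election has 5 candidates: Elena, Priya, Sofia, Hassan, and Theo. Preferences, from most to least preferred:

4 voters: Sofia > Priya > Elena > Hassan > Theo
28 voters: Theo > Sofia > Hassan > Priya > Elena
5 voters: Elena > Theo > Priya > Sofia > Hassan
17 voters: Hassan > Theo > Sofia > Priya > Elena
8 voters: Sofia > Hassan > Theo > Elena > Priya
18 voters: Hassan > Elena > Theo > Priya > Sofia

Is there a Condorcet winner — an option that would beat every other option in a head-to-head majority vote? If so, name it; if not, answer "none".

none

Checking pairwise contests:
Priya beats Elena 49–31.
Sofia beats Priya 57–23.
Theo beats Sofia 68–12.
Sofia beats Hassan 45–35.
Hassan beats Theo 47–33.
Every option loses at least one head-to-head, so there is no Condorcet winner.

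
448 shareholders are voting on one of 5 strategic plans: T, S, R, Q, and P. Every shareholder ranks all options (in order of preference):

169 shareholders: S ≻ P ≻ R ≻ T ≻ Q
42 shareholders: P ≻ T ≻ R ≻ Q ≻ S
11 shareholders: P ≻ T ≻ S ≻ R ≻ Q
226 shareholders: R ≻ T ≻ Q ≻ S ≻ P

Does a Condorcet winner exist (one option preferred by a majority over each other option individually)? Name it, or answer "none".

R

R vs T: 395–53 for R.
R vs S: 268–180 for R.
R vs Q: 448–0 for R.
R vs P: 226–222 for R.
R beats every other option head-to-head.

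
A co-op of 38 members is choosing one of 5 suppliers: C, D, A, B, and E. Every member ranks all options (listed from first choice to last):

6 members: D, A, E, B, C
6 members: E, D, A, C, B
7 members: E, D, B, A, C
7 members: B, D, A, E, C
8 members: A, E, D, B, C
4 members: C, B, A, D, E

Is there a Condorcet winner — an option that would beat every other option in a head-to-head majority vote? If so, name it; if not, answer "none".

Checking pairwise contests:
D beats C 34–4.
E beats D 21–17.
D beats A 26–12.
D beats B 27–11.
A beats E 25–13.
Every option loses at least one head-to-head, so there is no Condorcet winner.

none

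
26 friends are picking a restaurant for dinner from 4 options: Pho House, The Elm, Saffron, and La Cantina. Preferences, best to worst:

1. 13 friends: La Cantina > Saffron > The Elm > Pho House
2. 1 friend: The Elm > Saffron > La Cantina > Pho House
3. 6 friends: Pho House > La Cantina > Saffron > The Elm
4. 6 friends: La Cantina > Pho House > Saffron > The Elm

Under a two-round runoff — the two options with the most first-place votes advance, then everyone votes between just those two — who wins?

Round 1 first-place votes: Pho House 6, The Elm 1, Saffron 0, La Cantina 19.
La Cantina and Pho House advance.
Runoff: La Cantina is preferred to Pho House by 20 voters; Pho House by 6.
La Cantina wins the runoff.

La Cantina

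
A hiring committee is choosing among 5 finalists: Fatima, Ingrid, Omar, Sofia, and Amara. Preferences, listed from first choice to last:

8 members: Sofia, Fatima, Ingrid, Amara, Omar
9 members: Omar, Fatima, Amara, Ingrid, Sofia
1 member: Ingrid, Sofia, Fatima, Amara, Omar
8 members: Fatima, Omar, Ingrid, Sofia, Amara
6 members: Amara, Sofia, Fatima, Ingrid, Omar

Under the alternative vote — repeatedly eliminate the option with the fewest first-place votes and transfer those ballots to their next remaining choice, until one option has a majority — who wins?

Omar

Round 1: Fatima 8, Ingrid 1, Omar 9, Sofia 8, Amara 6. Eliminate Ingrid.
Round 2: Fatima 8, Omar 9, Sofia 9, Amara 6. Eliminate Amara.
Round 3: Fatima 8, Omar 9, Sofia 15. Eliminate Fatima.
Round 4: Omar 17, Sofia 15. Omar has a majority.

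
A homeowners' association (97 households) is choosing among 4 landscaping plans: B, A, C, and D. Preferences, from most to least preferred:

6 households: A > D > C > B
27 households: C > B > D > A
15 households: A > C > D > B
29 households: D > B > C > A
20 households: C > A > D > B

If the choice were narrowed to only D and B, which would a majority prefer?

D

Voters preferring D to B: 70; preferring B to D: 27.
D wins the head-to-head.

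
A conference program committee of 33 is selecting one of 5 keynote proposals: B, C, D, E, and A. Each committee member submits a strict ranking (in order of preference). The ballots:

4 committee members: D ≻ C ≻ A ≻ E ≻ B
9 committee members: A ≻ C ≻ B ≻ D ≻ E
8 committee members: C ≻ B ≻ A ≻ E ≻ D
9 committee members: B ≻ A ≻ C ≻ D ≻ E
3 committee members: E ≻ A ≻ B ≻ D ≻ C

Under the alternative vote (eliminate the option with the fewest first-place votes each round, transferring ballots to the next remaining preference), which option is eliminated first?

E

Round 1: B 9, C 8, D 4, E 3, A 9. Eliminate E.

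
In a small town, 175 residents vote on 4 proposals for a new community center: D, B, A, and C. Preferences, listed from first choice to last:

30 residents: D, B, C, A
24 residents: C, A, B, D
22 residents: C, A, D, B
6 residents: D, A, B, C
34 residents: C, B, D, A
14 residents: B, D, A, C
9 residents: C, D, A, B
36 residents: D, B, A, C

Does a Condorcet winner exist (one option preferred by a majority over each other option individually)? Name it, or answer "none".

C

C vs D: 89–86 for C.
C vs B: 89–86 for C.
C vs A: 119–56 for C.
C beats every other option head-to-head.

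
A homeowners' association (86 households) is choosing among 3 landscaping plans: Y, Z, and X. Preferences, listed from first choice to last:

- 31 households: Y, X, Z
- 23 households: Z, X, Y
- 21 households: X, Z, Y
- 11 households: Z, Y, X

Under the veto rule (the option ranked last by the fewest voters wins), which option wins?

Last-place votes: Y 44, Z 31, X 11.
X is ranked last by the fewest voters, so X wins.

X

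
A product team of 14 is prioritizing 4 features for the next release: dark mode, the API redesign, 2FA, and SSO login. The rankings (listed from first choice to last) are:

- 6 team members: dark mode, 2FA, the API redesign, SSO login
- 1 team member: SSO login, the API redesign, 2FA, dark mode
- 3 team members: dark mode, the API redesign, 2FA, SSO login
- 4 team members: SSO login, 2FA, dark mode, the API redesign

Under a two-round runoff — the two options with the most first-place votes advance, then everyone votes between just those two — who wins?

dark mode

Round 1 first-place votes: dark mode 9, the API redesign 0, 2FA 0, SSO login 5.
dark mode and SSO login advance.
Runoff: dark mode is preferred to SSO login by 9 voters; SSO login by 5.
dark mode wins the runoff.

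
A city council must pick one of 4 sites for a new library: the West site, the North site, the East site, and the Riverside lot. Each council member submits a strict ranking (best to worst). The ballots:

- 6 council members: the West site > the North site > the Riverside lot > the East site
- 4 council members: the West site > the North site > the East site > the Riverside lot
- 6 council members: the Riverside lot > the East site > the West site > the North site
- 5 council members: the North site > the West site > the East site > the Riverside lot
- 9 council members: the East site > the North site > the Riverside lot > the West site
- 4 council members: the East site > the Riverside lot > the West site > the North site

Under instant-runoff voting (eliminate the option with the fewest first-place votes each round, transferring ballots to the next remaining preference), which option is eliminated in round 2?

the Riverside lot

Round 1: the West site 10, the North site 5, the East site 13, the Riverside lot 6. Eliminate the North site.
Round 2: the West site 15, the East site 13, the Riverside lot 6. Eliminate the Riverside lot.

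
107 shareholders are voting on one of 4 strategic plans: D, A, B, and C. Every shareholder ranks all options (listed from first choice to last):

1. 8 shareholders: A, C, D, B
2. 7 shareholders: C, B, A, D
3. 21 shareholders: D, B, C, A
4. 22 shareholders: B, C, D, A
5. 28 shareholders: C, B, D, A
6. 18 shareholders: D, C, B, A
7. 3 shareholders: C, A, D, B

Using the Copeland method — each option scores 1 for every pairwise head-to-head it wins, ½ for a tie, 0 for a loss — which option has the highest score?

D: beats A; loses to B and C → score 1.
A: loses to D, B, and C → score 0.
B: beats D and A; loses to C → score 2.
C: beats D, A, and B → score 3.
C has the best pairwise record.

C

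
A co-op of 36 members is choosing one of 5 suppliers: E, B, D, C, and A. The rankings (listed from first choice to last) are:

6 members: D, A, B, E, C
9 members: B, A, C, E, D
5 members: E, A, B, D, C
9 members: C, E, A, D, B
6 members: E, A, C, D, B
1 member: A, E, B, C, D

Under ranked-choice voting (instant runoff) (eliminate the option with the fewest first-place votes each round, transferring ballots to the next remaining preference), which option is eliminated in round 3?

Round 1: E 11, B 9, D 6, C 9, A 1. Eliminate A.
Round 2: E 12, B 9, D 6, C 9. Eliminate D.
Round 3: E 12, B 15, C 9. Eliminate C.

C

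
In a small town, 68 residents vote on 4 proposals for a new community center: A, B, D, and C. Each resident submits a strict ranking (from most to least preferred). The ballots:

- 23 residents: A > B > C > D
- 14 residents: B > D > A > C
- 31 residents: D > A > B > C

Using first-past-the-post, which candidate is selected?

D

First-place votes: A 23, B 14, D 31, C 0.
D has the most first-place votes.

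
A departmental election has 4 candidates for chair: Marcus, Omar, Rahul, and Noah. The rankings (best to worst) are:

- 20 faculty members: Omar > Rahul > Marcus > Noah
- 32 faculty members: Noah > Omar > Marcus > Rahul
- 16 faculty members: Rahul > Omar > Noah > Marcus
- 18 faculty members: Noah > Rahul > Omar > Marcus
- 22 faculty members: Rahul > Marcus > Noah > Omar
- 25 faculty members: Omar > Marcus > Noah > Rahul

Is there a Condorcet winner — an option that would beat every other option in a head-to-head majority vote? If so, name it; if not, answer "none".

Checking pairwise contests:
Omar beats Marcus 111–22.
Noah beats Omar 72–61.
Omar beats Rahul 77–56.
Marcus beats Noah 67–66.
Every option loses at least one head-to-head, so there is no Condorcet winner.

none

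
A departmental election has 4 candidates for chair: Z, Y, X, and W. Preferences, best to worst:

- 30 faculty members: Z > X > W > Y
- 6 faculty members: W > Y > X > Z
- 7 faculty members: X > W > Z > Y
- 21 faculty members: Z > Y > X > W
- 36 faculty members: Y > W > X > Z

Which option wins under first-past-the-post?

Z

First-place votes: Z 51, Y 36, X 7, W 6.
Z has the most first-place votes.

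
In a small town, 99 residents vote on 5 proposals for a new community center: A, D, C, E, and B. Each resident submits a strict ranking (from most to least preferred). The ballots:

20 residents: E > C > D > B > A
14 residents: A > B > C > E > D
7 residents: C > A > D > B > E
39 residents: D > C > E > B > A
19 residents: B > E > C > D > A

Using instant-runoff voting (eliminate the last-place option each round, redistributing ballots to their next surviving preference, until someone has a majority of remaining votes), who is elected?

Round 1: A 14, D 39, C 7, E 20, B 19. Eliminate C.
Round 2: A 21, D 39, E 20, B 19. Eliminate B.
Round 3: A 21, D 39, E 39. Eliminate A.
Round 4: D 46, E 53. E has a majority.

E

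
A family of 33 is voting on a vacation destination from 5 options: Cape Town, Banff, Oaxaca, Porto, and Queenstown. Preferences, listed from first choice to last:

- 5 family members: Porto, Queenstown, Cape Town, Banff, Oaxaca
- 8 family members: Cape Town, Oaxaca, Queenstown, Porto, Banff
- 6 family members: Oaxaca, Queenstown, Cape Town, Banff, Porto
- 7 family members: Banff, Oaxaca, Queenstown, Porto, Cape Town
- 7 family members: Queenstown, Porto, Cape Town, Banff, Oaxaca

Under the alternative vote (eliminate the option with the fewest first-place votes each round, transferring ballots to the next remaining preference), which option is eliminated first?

Round 1: Cape Town 8, Banff 7, Oaxaca 6, Porto 5, Queenstown 7. Eliminate Porto.

Porto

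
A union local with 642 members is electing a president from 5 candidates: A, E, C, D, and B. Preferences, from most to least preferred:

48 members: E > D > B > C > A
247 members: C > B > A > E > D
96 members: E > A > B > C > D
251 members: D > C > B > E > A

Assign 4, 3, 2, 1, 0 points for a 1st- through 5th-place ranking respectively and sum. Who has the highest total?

A: 48·0 + 247·2 + 96·3 + 251·0 = 782
E: 48·4 + 247·1 + 96·4 + 251·1 = 1074
C: 48·1 + 247·4 + 96·1 + 251·3 = 1885
D: 48·3 + 247·0 + 96·0 + 251·4 = 1148
B: 48·2 + 247·3 + 96·2 + 251·2 = 1531
C has the highest Borda score (1885).

C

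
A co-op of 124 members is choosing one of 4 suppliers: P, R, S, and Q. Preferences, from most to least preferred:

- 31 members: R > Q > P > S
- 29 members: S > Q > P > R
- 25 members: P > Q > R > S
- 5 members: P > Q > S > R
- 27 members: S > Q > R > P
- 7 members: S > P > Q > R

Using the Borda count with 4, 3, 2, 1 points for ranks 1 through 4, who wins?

Q

P: 31·2 + 29·2 + 25·4 + 5·4 + 27·1 + 7·3 = 288
R: 31·4 + 29·1 + 25·2 + 5·1 + 27·2 + 7·1 = 269
S: 31·1 + 29·4 + 25·1 + 5·2 + 27·4 + 7·4 = 318
Q: 31·3 + 29·3 + 25·3 + 5·3 + 27·3 + 7·2 = 365
Q has the highest Borda score (365).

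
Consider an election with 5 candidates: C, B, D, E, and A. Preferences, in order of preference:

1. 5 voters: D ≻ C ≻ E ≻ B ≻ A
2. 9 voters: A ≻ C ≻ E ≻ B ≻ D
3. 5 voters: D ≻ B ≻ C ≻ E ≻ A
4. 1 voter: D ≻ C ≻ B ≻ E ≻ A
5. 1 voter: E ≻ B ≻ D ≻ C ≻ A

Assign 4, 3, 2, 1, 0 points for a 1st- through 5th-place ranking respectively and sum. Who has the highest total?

C: 5·3 + 9·3 + 5·2 + 1·3 + 1·1 = 56
B: 5·1 + 9·1 + 5·3 + 1·2 + 1·3 = 34
D: 5·4 + 9·0 + 5·4 + 1·4 + 1·2 = 46
E: 5·2 + 9·2 + 5·1 + 1·1 + 1·4 = 38
A: 5·0 + 9·4 + 5·0 + 1·0 + 1·0 = 36
C has the highest Borda score (56).

C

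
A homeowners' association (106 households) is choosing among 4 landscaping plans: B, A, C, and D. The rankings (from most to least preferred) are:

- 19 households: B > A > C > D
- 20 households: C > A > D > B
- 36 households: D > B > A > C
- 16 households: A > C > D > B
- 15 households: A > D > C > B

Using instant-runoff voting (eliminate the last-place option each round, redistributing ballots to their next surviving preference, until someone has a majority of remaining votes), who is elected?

Round 1: B 19, A 31, C 20, D 36. Eliminate B.
Round 2: A 50, C 20, D 36. Eliminate C.
Round 3: A 70, D 36. A has a majority.

A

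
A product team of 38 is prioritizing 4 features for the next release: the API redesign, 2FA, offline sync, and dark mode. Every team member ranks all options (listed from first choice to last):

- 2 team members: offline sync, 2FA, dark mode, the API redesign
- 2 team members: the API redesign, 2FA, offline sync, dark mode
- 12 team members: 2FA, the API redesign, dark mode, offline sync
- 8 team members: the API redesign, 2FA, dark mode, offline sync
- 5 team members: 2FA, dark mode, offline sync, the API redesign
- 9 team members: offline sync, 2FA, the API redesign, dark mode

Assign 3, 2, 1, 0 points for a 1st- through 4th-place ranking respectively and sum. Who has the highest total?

the API redesign: 2·0 + 2·3 + 12·2 + 8·3 + 5·0 + 9·1 = 63
2FA: 2·2 + 2·2 + 12·3 + 8·2 + 5·3 + 9·2 = 93
offline sync: 2·3 + 2·1 + 12·0 + 8·0 + 5·1 + 9·3 = 40
dark mode: 2·1 + 2·0 + 12·1 + 8·1 + 5·2 + 9·0 = 32
2FA has the highest Borda score (93).

2FA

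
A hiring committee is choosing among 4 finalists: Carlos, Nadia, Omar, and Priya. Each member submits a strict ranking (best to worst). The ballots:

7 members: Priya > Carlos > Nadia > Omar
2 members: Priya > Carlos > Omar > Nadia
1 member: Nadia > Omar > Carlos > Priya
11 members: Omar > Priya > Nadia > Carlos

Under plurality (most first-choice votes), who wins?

Omar

First-place votes: Carlos 0, Nadia 1, Omar 11, Priya 9.
Omar has the most first-place votes.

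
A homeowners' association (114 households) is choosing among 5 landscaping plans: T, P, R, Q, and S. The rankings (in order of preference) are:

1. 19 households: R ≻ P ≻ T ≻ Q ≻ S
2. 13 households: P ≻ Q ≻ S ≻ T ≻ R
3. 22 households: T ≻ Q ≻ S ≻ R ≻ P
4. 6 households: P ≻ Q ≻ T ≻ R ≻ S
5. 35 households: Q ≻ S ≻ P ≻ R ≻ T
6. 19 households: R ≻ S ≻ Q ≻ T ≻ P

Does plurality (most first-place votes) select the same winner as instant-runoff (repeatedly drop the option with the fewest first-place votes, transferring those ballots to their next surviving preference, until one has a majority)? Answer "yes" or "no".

no

Plurality — first-place votes: T 22, P 19, R 38, Q 35, S 0. Winner: R.
Instant-runoff — R1 T 22, P 19, R 38, Q 35, S 0 (S out); R2 T 22, P 19, R 38, Q 35 (P out); R3 T 22, R 38, Q 54 (T out); R4 R 38, Q 76 (Q winner). Winner: Q.
The two methods disagree.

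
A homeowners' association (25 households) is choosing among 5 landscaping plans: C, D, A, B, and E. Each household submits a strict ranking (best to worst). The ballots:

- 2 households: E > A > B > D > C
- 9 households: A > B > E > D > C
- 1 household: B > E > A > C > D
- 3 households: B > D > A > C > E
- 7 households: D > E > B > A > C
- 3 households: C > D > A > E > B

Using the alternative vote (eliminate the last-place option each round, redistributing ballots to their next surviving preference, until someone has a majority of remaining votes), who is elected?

D

Round 1: C 3, D 7, A 9, B 4, E 2. Eliminate E.
Round 2: C 3, D 7, A 11, B 4. Eliminate C.
Round 3: D 10, A 11, B 4. Eliminate B.
Round 4: D 13, A 12. D has a majority.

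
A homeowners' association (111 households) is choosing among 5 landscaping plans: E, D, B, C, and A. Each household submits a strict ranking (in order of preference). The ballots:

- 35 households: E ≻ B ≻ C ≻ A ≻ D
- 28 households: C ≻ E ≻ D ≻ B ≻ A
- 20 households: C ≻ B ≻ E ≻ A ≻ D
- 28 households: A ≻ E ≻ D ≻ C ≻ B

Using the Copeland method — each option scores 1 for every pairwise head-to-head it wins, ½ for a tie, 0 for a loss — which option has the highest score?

E: beats D, B, C, and A → score 4.
D: beats B; loses to E, C, and A → score 1.
B: beats A; loses to E, D, and C → score 1.
C: beats D, B, and A; loses to E → score 3.
A: beats D; loses to E, B, and C → score 1.
E has the best pairwise record.

E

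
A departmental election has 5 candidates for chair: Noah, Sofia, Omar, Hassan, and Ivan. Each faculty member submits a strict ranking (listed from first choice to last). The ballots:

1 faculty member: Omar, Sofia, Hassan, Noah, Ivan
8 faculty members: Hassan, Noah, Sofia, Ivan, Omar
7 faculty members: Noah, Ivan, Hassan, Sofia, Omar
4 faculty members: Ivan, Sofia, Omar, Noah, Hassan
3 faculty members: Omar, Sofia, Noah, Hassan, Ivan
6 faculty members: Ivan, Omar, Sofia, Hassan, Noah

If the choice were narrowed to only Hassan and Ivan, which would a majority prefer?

Voters preferring Hassan to Ivan: 12; preferring Ivan to Hassan: 17.
Ivan wins the head-to-head.

Ivan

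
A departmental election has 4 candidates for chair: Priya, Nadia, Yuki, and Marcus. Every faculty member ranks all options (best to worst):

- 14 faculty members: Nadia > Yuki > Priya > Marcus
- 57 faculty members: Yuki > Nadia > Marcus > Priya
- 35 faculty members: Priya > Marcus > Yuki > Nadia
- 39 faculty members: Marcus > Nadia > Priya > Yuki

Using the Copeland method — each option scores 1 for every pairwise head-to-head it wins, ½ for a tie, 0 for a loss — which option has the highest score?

Marcus

Priya: beats Yuki; loses to Nadia and Marcus → score 1.
Nadia: beats Priya; loses to Yuki and Marcus → score 1.
Yuki: beats Nadia; loses to Priya and Marcus → score 1.
Marcus: beats Priya, Nadia, and Yuki → score 3.
Marcus has the best pairwise record.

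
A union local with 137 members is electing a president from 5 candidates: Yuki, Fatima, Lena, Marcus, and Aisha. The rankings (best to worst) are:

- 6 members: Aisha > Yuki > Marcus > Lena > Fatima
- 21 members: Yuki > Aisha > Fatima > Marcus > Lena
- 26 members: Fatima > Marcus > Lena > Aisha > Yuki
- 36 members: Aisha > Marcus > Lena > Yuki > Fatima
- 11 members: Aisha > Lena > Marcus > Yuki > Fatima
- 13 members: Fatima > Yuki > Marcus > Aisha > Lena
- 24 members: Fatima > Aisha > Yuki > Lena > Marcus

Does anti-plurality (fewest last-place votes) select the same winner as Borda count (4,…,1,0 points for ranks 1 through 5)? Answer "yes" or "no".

Anti-plurality — last-place votes: Yuki 26, Fatima 53, Lena 34, Marcus 24, Aisha 0. Winner: Aisha.
Borda — scores: Yuki 236, Fatima 294, Lena 187, Marcus 267, Aisha 386. Winner: Aisha.
The two methods agree.

yes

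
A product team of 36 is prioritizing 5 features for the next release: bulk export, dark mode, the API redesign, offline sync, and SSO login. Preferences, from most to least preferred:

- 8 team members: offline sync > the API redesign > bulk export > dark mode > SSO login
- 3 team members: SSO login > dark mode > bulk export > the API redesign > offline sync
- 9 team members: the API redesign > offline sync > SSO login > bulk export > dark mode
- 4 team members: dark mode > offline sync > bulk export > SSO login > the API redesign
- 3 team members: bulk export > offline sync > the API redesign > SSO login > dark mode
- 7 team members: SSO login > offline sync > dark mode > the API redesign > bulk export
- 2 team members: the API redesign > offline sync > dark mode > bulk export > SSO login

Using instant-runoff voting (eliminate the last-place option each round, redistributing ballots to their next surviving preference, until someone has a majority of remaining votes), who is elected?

Round 1: bulk export 3, dark mode 4, the API redesign 11, offline sync 8, SSO login 10. Eliminate bulk export.
Round 2: dark mode 4, the API redesign 11, offline sync 11, SSO login 10. Eliminate dark mode.
Round 3: the API redesign 11, offline sync 15, SSO login 10. Eliminate SSO login.
Round 4: the API redesign 14, offline sync 22. Offline sync has a majority.

offline sync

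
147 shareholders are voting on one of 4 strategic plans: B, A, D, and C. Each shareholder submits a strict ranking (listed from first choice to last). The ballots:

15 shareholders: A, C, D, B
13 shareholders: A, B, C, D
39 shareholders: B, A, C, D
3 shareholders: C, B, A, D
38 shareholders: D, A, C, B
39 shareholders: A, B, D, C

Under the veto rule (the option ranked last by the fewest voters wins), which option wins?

Last-place votes: B 53, A 0, D 55, C 39.
A is ranked last by the fewest voters, so A wins.

A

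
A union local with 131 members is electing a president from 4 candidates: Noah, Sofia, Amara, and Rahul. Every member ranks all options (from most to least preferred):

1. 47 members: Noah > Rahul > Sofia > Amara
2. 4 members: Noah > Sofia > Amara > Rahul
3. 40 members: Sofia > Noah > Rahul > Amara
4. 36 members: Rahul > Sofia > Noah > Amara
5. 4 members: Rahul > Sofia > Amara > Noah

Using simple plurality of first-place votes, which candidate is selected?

Noah

First-place votes: Noah 51, Sofia 40, Amara 0, Rahul 40.
Noah has the most first-place votes.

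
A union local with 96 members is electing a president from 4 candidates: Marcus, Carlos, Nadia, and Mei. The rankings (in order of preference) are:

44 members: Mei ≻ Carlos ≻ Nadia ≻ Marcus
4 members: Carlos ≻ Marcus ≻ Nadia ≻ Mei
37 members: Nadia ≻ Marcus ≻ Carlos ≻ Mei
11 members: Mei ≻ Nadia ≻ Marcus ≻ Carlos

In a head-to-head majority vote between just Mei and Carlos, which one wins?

Voters preferring Mei to Carlos: 55; preferring Carlos to Mei: 41.
Mei wins the head-to-head.

Mei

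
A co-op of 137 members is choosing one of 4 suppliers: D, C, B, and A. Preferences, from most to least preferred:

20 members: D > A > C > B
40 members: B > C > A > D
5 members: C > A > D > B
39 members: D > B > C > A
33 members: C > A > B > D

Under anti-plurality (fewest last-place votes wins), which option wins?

Last-place votes: D 73, C 0, B 25, A 39.
C is ranked last by the fewest voters, so C wins.

C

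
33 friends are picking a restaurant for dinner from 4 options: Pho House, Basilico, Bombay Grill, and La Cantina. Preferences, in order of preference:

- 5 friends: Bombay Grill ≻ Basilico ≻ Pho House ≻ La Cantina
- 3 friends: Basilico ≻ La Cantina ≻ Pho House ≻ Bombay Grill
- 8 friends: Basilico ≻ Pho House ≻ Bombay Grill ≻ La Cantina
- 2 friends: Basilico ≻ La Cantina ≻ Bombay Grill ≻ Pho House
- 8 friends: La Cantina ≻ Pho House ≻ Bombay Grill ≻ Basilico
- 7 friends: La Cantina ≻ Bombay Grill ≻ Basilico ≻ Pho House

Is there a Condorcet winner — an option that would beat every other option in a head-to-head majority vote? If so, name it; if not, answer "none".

none

Checking pairwise contests:
Basilico beats Pho House 25–8.
Bombay Grill beats Basilico 20–13.
Pho House beats Bombay Grill 19–14.
Basilico beats La Cantina 18–15.
Every option loses at least one head-to-head, so there is no Condorcet winner.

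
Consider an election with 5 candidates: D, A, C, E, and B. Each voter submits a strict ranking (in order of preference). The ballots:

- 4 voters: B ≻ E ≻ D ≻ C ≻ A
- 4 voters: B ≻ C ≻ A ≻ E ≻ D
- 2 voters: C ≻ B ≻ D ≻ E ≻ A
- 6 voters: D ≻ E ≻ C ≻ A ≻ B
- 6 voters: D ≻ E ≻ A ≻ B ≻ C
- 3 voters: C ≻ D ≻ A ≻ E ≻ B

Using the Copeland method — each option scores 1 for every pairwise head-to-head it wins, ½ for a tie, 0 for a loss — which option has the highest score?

D

D: beats A, C, E, and B → score 4.
A: beats B; loses to D, C, and E → score 1.
C: beats A; loses to D, E, and B → score 1.
E: beats A, C, and B; loses to D → score 3.
B: beats C; loses to D, A, and E → score 1.
D has the best pairwise record.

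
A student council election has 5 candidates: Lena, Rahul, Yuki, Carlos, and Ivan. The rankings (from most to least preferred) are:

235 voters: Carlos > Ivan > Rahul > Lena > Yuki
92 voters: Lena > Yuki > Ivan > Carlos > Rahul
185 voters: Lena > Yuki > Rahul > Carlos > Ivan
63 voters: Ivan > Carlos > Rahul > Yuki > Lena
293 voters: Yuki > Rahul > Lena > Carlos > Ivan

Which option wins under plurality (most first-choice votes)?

First-place votes: Lena 277, Rahul 0, Yuki 293, Carlos 235, Ivan 63.
Yuki has the most first-place votes.

Yuki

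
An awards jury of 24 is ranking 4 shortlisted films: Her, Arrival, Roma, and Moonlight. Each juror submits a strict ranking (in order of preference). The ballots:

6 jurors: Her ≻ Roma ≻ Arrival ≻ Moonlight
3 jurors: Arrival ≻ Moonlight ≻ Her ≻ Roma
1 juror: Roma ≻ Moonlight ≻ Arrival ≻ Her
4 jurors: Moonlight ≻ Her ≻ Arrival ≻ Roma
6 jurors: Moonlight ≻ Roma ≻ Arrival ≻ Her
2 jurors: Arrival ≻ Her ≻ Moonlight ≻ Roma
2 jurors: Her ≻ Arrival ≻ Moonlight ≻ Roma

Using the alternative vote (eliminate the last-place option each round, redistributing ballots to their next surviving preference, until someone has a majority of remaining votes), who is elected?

Moonlight

Round 1: Her 8, Arrival 5, Roma 1, Moonlight 10. Eliminate Roma.
Round 2: Her 8, Arrival 5, Moonlight 11. Eliminate Arrival.
Round 3: Her 10, Moonlight 14. Moonlight has a majority.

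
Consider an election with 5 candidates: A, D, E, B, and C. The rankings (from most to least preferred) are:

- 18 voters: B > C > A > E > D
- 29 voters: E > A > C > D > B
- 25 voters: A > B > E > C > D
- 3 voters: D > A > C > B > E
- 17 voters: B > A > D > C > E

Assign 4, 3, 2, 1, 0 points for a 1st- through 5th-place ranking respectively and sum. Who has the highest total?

A

A: 18·2 + 29·3 + 25·4 + 3·3 + 17·3 = 283
D: 18·0 + 29·1 + 25·0 + 3·4 + 17·2 = 75
E: 18·1 + 29·4 + 25·2 + 3·0 + 17·0 = 184
B: 18·4 + 29·0 + 25·3 + 3·1 + 17·4 = 218
C: 18·3 + 29·2 + 25·1 + 3·2 + 17·1 = 160
A has the highest Borda score (283).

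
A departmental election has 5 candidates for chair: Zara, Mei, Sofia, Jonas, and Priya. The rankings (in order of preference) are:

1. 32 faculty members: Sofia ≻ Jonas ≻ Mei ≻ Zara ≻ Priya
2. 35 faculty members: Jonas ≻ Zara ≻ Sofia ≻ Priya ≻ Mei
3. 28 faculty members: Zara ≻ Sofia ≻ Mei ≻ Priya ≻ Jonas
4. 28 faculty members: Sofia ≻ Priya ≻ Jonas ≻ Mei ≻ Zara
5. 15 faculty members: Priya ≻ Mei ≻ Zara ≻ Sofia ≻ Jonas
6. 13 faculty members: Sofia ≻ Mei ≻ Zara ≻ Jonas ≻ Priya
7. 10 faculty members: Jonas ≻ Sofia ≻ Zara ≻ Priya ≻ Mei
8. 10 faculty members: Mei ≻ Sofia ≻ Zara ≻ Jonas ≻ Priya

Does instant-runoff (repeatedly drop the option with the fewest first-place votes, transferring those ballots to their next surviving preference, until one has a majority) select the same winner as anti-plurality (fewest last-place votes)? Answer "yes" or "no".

Instant-runoff — R1 Zara 28, Mei 10, Sofia 73, Jonas 45, Priya 15 (Mei out); R2 Zara 28, Sofia 83, Jonas 45, Priya 15 (Priya out); R3 Zara 43, Sofia 83, Jonas 45 (Zara out); R4 Sofia 126, Jonas 45 (Sofia winner). Winner: Sofia.
Anti-plurality — last-place votes: Zara 28, Mei 45, Sofia 0, Jonas 43, Priya 55. Winner: Sofia.
The two methods agree.

yes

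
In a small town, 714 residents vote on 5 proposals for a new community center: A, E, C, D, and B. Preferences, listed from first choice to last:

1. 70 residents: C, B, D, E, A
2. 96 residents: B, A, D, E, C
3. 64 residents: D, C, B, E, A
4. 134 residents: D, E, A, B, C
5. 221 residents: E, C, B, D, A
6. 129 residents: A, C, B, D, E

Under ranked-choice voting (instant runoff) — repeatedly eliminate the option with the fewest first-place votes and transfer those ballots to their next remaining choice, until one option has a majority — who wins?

Round 1: A 129, E 221, C 70, D 198, B 96. Eliminate C.
Round 2: A 129, E 221, D 198, B 166. Eliminate A.
Round 3: E 221, D 198, B 295. Eliminate D.
Round 4: E 355, B 359. B has a majority.

B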